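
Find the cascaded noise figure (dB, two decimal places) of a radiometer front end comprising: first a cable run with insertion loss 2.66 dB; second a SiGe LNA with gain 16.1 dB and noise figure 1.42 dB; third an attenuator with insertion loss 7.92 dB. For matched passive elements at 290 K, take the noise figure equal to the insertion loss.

4.46 dB

Convert to linear (a loss of L dB is a gain of −L dB): F_i = 10^(NF_i/10), G_i = 10^(G_i,dB/10)
  Stage 1: F_1 = 10^(2.66/10) = 1.845, G_1 = 10^(−2.66/10) = 0.5420
  Stage 2: F_2 = 10^(1.42/10) = 1.387, G_2 = 10^(16.1/10) = 40.74
  Stage 3: F_3 = 10^(7.92/10) = 6.194, G_3 = 10^(−7.92/10) = 0.1614
Friis cascade:
  F = 1.845 + (1.387 − 1)/0.5420 + (6.194 − 1)/22.08 = 2.794
NF = 10 log₁₀(2.794) = 4.46 dB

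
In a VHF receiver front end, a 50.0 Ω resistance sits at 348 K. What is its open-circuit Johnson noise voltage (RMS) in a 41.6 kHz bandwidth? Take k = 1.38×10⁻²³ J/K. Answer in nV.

200 nV

V_n = √(4kTRB)
4kTRB = 4 × 1.38×10⁻²³ × 348 × 5.00×10¹ × 4.16×10⁴ = 4.00×10⁻¹⁴ V²
V_n = √(4.00×10⁻¹⁴) = 2.00×10⁻⁷ V = 200 nV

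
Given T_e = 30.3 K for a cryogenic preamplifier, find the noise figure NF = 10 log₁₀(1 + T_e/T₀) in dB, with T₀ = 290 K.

0.432 dB

F = 1 + T_e/T₀ = 1 + 30.3/290 = 1.10448
NF = 10 log₁₀(1.10448) = 0.432 dB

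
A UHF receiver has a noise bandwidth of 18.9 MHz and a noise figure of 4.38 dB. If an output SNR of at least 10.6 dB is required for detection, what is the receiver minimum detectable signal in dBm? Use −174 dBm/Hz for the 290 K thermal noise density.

Sensitivity = −174 + 10 log₁₀(B) + NF + SNR_min
= −174 + 72.76 + 4.38 + 10.6
= −86.26 dBm → −86.3 dBm

−86.3 dBm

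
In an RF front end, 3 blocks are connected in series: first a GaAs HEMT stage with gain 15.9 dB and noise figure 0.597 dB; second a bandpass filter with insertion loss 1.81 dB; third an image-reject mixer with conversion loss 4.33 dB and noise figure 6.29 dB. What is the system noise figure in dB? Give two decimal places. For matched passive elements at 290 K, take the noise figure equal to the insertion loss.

1.10 dB

Convert to linear (a loss of L dB is a gain of −L dB): F_i = 10^(NF_i/10), G_i = 10^(G_i,dB/10)
  Stage 1: F_1 = 10^(0.597/10) = 1.147, G_1 = 10^(15.9/10) = 38.90
  Stage 2: F_2 = 10^(1.81/10) = 1.517, G_2 = 10^(−1.81/10) = 0.6592
  Stage 3: F_3 = 10^(6.29/10) = 4.256, G_3 = 10^(−4.33/10) = 0.3690
Friis cascade:
  F = 1.147 + (1.517 − 1)/38.90 + (4.256 − 1)/25.64 = 1.288
NF = 10 log₁₀(1.288) = 1.10 dB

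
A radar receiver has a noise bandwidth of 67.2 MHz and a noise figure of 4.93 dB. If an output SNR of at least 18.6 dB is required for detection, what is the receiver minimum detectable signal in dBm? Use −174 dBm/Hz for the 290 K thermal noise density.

−72.2 dBm

Sensitivity = −174 + 10 log₁₀(B) + NF + SNR_min
= −174 + 78.27 + 4.93 + 18.6
= −72.20 dBm → −72.2 dBm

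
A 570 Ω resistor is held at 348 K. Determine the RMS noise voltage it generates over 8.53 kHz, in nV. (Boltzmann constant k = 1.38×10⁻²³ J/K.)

V_n = √(4kTRB)
4kTRB = 4 × 1.38×10⁻²³ × 348 × 5.70×10² × 8.53×10³ = 9.34×10⁻¹⁴ V²
V_n = √(9.34×10⁻¹⁴) = 3.06×10⁻⁷ V = 306 nV

306 nV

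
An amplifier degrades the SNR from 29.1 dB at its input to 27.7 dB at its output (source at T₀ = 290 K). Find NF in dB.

1.4 dB

NF (dB) = SNR_in(dB) − SNR_out(dB) when the source is at T₀
NF = 29.1 − 27.7 = 1.4 dB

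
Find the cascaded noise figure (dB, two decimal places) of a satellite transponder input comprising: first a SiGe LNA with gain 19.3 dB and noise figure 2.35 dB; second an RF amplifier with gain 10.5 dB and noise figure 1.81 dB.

2.37 dB

Convert to linear (a loss of L dB is a gain of −L dB): F_i = 10^(NF_i/10), G_i = 10^(G_i,dB/10)
  Stage 1: F_1 = 10^(2.35/10) = 1.718, G_1 = 10^(19.3/10) = 85.11
  Stage 2: F_2 = 10^(1.81/10) = 1.517, G_2 = 10^(10.5/10) = 11.22
Friis cascade:
  F = 1.718 + (1.517 − 1)/85.11 = 1.724
NF = 10 log₁₀(1.724) = 2.37 dB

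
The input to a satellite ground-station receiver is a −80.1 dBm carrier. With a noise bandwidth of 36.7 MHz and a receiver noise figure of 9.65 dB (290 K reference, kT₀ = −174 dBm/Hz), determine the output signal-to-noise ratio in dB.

8.6 dB

Noise floor: N = −174 + 10 log₁₀(B) + NF
10 log₁₀(3.67×10⁷) = 75.65 dB
N = −174 + 75.65 + 9.65 = −88.70 dBm
SNR = P_sig − N = −80.1 − (−88.70) = 8.60 dB → 8.6 dB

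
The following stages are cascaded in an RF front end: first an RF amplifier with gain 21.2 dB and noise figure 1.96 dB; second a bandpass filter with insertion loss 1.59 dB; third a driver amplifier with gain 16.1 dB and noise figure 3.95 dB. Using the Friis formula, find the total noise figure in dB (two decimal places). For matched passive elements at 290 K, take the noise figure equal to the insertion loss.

Convert to linear (a loss of L dB is a gain of −L dB): F_i = 10^(NF_i/10), G_i = 10^(G_i,dB/10)
  Stage 1: F_1 = 10^(1.96/10) = 1.570, G_1 = 10^(21.2/10) = 131.8
  Stage 2: F_2 = 10^(1.59/10) = 1.442, G_2 = 10^(−1.59/10) = 0.6934
  Stage 3: F_3 = 10^(3.95/10) = 2.483, G_3 = 10^(16.1/10) = 40.74
Friis cascade:
  F = 1.570 + (1.442 − 1)/131.8 + (2.483 − 1)/91.41 = 1.590
NF = 10 log₁₀(1.590) = 2.01 dB

2.01 dB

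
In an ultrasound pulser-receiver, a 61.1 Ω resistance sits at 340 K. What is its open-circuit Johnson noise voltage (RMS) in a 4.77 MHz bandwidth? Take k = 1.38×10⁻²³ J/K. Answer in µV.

V_n = √(4kTRB)
4kTRB = 4 × 1.38×10⁻²³ × 340 × 6.11×10¹ × 4.77×10⁶ = 5.47×10⁻¹² V²
V_n = √(5.47×10⁻¹²) = 2.34×10⁻⁶ V = 2.34 µV

2.34 µV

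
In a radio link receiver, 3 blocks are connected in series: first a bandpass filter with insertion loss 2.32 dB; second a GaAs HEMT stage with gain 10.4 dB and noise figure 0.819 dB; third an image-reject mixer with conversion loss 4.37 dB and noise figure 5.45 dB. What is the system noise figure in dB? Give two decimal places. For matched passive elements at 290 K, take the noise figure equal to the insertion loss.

Convert to linear (a loss of L dB is a gain of −L dB): F_i = 10^(NF_i/10), G_i = 10^(G_i,dB/10)
  Stage 1: F_1 = 10^(2.32/10) = 1.706, G_1 = 10^(−2.32/10) = 0.5861
  Stage 2: F_2 = 10^(0.819/10) = 1.208, G_2 = 10^(10.4/10) = 10.96
  Stage 3: F_3 = 10^(5.45/10) = 3.508, G_3 = 10^(−4.37/10) = 0.3656
Friis cascade:
  F = 1.706 + (1.208 − 1)/0.5861 + (3.508 − 1)/6.427 = 2.450
NF = 10 log₁₀(2.450) = 3.89 dB

3.89 dB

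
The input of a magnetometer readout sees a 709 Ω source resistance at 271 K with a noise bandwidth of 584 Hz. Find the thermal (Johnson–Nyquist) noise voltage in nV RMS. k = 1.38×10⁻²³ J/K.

78.7 nV

V_n = √(4kTRB)
4kTRB = 4 × 1.38×10⁻²³ × 271 × 7.09×10² × 5.84×10² = 6.19×10⁻¹⁵ V²
V_n = √(6.19×10⁻¹⁵) = 7.87×10⁻⁸ V = 78.7 nV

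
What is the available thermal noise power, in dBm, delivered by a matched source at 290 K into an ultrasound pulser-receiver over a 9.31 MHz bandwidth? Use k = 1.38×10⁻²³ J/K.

P_n = kTB = 1.38×10⁻²³ × 290 × 9.31×10⁶ = 3.73×10⁻¹⁴ W
In dBm: 10 log₁₀(3.73×10⁻¹⁴ / 10⁻³) = −104.3 dBm

−104.3 dBm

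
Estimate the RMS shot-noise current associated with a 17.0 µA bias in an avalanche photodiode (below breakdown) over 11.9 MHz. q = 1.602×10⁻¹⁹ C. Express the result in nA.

I_n = √(2qI·B)
2qI·B = 2 × 1.602×10⁻¹⁹ × 1.70×10⁻⁵ × 1.19×10⁷ = 6.48×10⁻¹⁷ A²
I_n = √(6.48×10⁻¹⁷) = 8.05×10⁻⁹ A = 8.05 nA

8.05 nA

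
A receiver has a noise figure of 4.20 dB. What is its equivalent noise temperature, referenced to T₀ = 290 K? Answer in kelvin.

F = 10^(4.20/10) = 2.63027
T_e = (F − 1)·T₀ = (2.63027 − 1) × 290 = 473 K

473 K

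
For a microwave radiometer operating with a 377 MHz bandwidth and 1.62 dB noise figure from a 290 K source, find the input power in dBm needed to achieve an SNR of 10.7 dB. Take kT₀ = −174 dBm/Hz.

Sensitivity = −174 + 10 log₁₀(B) + NF + SNR_min
= −174 + 85.76 + 1.62 + 10.7
= −75.92 dBm → −75.9 dBm

−75.9 dBm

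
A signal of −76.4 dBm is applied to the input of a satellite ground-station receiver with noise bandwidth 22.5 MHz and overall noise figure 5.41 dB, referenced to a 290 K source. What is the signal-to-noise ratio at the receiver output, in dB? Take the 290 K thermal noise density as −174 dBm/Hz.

Noise floor: N = −174 + 10 log₁₀(B) + NF
10 log₁₀(2.25×10⁷) = 73.52 dB
N = −174 + 73.52 + 5.41 = −95.07 dBm
SNR = P_sig − N = −76.4 − (−95.07) = 18.67 dB → 18.7 dB

18.7 dB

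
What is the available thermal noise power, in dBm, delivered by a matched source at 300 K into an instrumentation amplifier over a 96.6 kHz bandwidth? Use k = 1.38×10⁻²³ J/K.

−124.0 dBm

P_n = kTB = 1.38×10⁻²³ × 300 × 9.66×10⁴ = 4.00×10⁻¹⁶ W
In dBm: 10 log₁₀(4.00×10⁻¹⁶ / 10⁻³) = −124.0 dBm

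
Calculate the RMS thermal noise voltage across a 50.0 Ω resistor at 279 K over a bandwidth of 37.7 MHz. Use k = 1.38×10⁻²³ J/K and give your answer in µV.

5.39 µV

V_n = √(4kTRB)
4kTRB = 4 × 1.38×10⁻²³ × 279 × 5.00×10¹ × 3.77×10⁷ = 2.90×10⁻¹¹ V²
V_n = √(2.90×10⁻¹¹) = 5.39×10⁻⁶ V = 5.39 µV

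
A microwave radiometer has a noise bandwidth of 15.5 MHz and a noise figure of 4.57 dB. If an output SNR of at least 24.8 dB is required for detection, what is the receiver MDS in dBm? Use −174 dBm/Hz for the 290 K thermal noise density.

Sensitivity = −174 + 10 log₁₀(B) + NF + SNR_min
= −174 + 71.9 + 4.57 + 24.8
= −72.73 dBm → −72.7 dBm

−72.7 dBm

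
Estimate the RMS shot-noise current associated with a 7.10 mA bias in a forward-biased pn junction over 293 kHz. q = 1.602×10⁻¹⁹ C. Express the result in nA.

I_n = √(2qI·B)
2qI·B = 2 × 1.602×10⁻¹⁹ × 7.10×10⁻³ × 2.93×10⁵ = 6.67×10⁻¹⁶ A²
I_n = √(6.67×10⁻¹⁶) = 2.58×10⁻⁸ A = 25.8 nA

25.8 nA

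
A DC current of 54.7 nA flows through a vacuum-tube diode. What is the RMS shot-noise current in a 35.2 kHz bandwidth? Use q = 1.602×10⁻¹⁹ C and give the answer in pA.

I_n = √(2qI·B)
2qI·B = 2 × 1.602×10⁻¹⁹ × 5.47×10⁻⁸ × 3.52×10⁴ = 6.17×10⁻²² A²
I_n = √(6.17×10⁻²²) = 2.48×10⁻¹¹ A = 24.8 pA

24.8 pA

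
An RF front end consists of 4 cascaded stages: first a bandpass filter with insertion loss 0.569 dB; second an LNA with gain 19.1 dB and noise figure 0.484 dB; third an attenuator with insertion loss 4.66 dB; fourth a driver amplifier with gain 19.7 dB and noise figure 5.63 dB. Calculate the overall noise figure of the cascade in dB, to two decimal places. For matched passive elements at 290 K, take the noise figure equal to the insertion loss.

Convert to linear (a loss of L dB is a gain of −L dB): F_i = 10^(NF_i/10), G_i = 10^(G_i,dB/10)
  Stage 1: F_1 = 10^(0.569/10) = 1.140, G_1 = 10^(−0.569/10) = 0.8772
  Stage 2: F_2 = 10^(0.484/10) = 1.118, G_2 = 10^(19.1/10) = 81.28
  Stage 3: F_3 = 10^(4.66/10) = 2.924, G_3 = 10^(−4.66/10) = 0.3420
  Stage 4: F_4 = 10^(5.63/10) = 3.656, G_4 = 10^(19.7/10) = 93.33
Friis cascade:
  F = 1.140 + (1.118 − 1)/0.8772 + (2.924 − 1)/71.30 + (3.656 − 1)/24.38 = 1.410
NF = 10 log₁₀(1.410) = 1.49 dB

1.49 dB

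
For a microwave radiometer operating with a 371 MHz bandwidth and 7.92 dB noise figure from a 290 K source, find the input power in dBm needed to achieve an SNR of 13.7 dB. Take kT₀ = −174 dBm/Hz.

−66.7 dBm

Sensitivity = −174 + 10 log₁₀(B) + NF + SNR_min
= −174 + 85.69 + 7.92 + 13.7
= −66.69 dBm → −66.7 dBm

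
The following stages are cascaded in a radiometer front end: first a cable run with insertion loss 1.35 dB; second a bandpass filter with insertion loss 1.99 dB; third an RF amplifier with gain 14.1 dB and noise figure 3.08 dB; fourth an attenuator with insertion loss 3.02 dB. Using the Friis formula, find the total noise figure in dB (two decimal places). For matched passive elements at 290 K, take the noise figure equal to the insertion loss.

Convert to linear (a loss of L dB is a gain of −L dB): F_i = 10^(NF_i/10), G_i = 10^(G_i,dB/10)
  Stage 1: F_1 = 10^(1.35/10) = 1.365, G_1 = 10^(−1.35/10) = 0.7328
  Stage 2: F_2 = 10^(1.99/10) = 1.581, G_2 = 10^(−1.99/10) = 0.6324
  Stage 3: F_3 = 10^(3.08/10) = 2.032, G_3 = 10^(14.1/10) = 25.70
  Stage 4: F_4 = 10^(3.02/10) = 2.004, G_4 = 10^(−3.02/10) = 0.4989
Friis cascade:
  F = 1.365 + (1.581 − 1)/0.7328 + (2.032 − 1)/0.4634 + (2.004 − 1)/11.91 = 4.470
NF = 10 log₁₀(4.470) = 6.50 dB

6.50 dB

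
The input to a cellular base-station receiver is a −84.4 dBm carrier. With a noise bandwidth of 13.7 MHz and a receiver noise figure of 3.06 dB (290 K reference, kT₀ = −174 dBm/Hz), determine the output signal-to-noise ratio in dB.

Noise floor: N = −174 + 10 log₁₀(B) + NF
10 log₁₀(1.37×10⁷) = 71.37 dB
N = −174 + 71.37 + 3.06 = −99.57 dBm
SNR = P_sig − N = −84.4 − (−99.57) = 15.17 dB → 15.2 dB

15.2 dB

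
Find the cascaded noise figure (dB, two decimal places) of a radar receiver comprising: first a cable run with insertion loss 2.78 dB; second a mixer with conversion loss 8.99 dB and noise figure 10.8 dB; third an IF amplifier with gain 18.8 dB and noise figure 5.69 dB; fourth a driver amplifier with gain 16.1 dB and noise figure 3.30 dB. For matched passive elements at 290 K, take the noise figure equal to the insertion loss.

Convert to linear (a loss of L dB is a gain of −L dB): F_i = 10^(NF_i/10), G_i = 10^(G_i,dB/10)
  Stage 1: F_1 = 10^(2.78/10) = 1.897, G_1 = 10^(−2.78/10) = 0.5272
  Stage 2: F_2 = 10^(10.8/10) = 12.02, G_2 = 10^(−8.99/10) = 0.1262
  Stage 3: F_3 = 10^(5.69/10) = 3.707, G_3 = 10^(18.8/10) = 75.86
  Stage 4: F_4 = 10^(3.30/10) = 2.138, G_4 = 10^(16.1/10) = 40.74
Friis cascade:
  F = 1.897 + (12.02 − 1)/0.5272 + (3.707 − 1)/0.06653 + (2.138 − 1)/5.047 = 63.72
NF = 10 log₁₀(63.72) = 18.04 dB

18.04 dB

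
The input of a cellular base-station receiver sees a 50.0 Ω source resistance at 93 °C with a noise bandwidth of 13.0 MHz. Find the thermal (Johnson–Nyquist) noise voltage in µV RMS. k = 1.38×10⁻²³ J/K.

T = 93 °C + 273.15 = 366.15 K
V_n = √(4kTRB)
4kTRB = 4 × 1.38×10⁻²³ × 366.15 × 5.00×10¹ × 1.30×10⁷ = 1.31×10⁻¹¹ V²
V_n = √(1.31×10⁻¹¹) = 3.62×10⁻⁶ V = 3.62 µV

3.62 µV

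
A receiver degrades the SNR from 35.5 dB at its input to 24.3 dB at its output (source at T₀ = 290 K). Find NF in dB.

11.2 dB

NF (dB) = SNR_in(dB) − SNR_out(dB) when the source is at T₀
NF = 35.5 − 24.3 = 11.2 dB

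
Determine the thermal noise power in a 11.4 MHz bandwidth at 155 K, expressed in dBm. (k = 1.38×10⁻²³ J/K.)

−106.1 dBm

P_n = kTB = 1.38×10⁻²³ × 155 × 1.14×10⁷ = 2.44×10⁻¹⁴ W
In dBm: 10 log₁₀(2.44×10⁻¹⁴ / 10⁻³) = −106.1 dBm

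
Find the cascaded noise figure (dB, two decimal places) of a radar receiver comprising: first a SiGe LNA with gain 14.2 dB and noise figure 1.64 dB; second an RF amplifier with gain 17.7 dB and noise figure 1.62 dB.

Convert to linear (a loss of L dB is a gain of −L dB): F_i = 10^(NF_i/10), G_i = 10^(G_i,dB/10)
  Stage 1: F_1 = 10^(1.64/10) = 1.459, G_1 = 10^(14.2/10) = 26.30
  Stage 2: F_2 = 10^(1.62/10) = 1.452, G_2 = 10^(17.7/10) = 58.88
Friis cascade:
  F = 1.459 + (1.452 − 1)/26.30 = 1.476
NF = 10 log₁₀(1.476) = 1.69 dB

1.69 dB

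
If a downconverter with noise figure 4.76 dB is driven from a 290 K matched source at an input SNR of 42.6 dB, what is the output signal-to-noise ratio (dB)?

37.84 dB

By definition F = SNR_in/SNR_out, so in dB: SNR_out = SNR_in − NF
SNR_out = 42.6 − 4.76 = 37.84 dB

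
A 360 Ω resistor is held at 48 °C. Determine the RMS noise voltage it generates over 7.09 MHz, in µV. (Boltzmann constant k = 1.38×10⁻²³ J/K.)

6.73 µV

T = 48 °C + 273.15 = 321.15 K
V_n = √(4kTRB)
4kTRB = 4 × 1.38×10⁻²³ × 321.15 × 3.60×10² × 7.09×10⁶ = 4.52×10⁻¹¹ V²
V_n = √(4.52×10⁻¹¹) = 6.73×10⁻⁶ V = 6.73 µV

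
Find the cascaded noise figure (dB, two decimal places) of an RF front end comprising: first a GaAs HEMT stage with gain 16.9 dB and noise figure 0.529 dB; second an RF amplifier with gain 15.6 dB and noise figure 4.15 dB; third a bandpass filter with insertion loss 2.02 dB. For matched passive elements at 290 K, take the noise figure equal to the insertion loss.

0.65 dB

Convert to linear (a loss of L dB is a gain of −L dB): F_i = 10^(NF_i/10), G_i = 10^(G_i,dB/10)
  Stage 1: F_1 = 10^(0.529/10) = 1.130, G_1 = 10^(16.9/10) = 48.98
  Stage 2: F_2 = 10^(4.15/10) = 2.600, G_2 = 10^(15.6/10) = 36.31
  Stage 3: F_3 = 10^(2.02/10) = 1.592, G_3 = 10^(−2.02/10) = 0.6281
Friis cascade:
  F = 1.130 + (2.600 − 1)/48.98 + (1.592 − 1)/1778 = 1.163
NF = 10 log₁₀(1.163) = 0.65 dB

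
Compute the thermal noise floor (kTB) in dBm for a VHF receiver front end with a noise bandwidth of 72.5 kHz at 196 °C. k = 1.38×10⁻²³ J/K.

T = 196 °C + 273.15 = 469.15 K
P_n = kTB = 1.38×10⁻²³ × 469.15 × 7.25×10⁴ = 4.69×10⁻¹⁶ W
In dBm: 10 log₁₀(4.69×10⁻¹⁶ / 10⁻³) = −123.3 dBm

−123.3 dBm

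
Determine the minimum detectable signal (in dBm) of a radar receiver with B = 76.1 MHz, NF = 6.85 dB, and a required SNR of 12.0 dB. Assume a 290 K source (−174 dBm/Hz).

−76.3 dBm

Sensitivity = −174 + 10 log₁₀(B) + NF + SNR_min
= −174 + 78.81 + 6.85 + 12.0
= −76.34 dBm → −76.3 dBm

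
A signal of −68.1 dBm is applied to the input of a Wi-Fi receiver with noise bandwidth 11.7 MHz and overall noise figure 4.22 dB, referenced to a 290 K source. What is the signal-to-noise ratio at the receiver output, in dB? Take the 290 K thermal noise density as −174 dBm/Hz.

Noise floor: N = −174 + 10 log₁₀(B) + NF
10 log₁₀(1.17×10⁷) = 70.68 dB
N = −174 + 70.68 + 4.22 = −99.10 dBm
SNR = P_sig − N = −68.1 − (−99.10) = 31.00 dB → 31.0 dB

31.0 dB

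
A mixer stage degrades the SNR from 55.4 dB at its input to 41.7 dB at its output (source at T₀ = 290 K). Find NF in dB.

13.7 dB

NF (dB) = SNR_in(dB) − SNR_out(dB) when the source is at T₀
NF = 55.4 − 41.7 = 13.7 dB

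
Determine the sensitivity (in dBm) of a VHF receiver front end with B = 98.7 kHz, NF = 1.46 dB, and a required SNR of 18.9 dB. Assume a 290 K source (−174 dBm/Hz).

Sensitivity = −174 + 10 log₁₀(B) + NF + SNR_min
= −174 + 49.94 + 1.46 + 18.9
= −103.70 dBm → −103.7 dBm

−103.7 dBm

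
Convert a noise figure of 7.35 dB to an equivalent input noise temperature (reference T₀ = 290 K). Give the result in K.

1285 K

F = 10^(7.35/10) = 5.4325
T_e = (F − 1)·T₀ = (5.4325 − 1) × 290 = 1285 K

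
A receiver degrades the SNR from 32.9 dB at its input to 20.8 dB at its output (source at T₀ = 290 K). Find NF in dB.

NF (dB) = SNR_in(dB) − SNR_out(dB) when the source is at T₀
NF = 32.9 − 20.8 = 12.1 dB

12.1 dB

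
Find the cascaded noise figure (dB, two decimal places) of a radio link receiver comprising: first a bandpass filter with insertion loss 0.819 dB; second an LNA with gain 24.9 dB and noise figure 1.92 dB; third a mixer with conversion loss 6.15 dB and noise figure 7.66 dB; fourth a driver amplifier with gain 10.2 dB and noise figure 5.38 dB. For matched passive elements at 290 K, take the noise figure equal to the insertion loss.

Convert to linear (a loss of L dB is a gain of −L dB): F_i = 10^(NF_i/10), G_i = 10^(G_i,dB/10)
  Stage 1: F_1 = 10^(0.819/10) = 1.208, G_1 = 10^(−0.819/10) = 0.8281
  Stage 2: F_2 = 10^(1.92/10) = 1.556, G_2 = 10^(24.9/10) = 309.0
  Stage 3: F_3 = 10^(7.66/10) = 5.834, G_3 = 10^(−6.15/10) = 0.2427
  Stage 4: F_4 = 10^(5.38/10) = 3.451, G_4 = 10^(10.2/10) = 10.47
Friis cascade:
  F = 1.208 + (1.556 − 1)/0.8281 + (5.834 − 1)/255.9 + (3.451 − 1)/62.10 = 1.937
NF = 10 log₁₀(1.937) = 2.87 dB

2.87 dB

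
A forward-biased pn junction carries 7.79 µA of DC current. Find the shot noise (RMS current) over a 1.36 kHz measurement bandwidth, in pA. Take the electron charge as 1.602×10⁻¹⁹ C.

I_n = √(2qI·B)
2qI·B = 2 × 1.602×10⁻¹⁹ × 7.79×10⁻⁶ × 1.36×10³ = 3.39×10⁻²¹ A²
I_n = √(3.39×10⁻²¹) = 5.83×10⁻¹¹ A = 58.3 pA

58.3 pA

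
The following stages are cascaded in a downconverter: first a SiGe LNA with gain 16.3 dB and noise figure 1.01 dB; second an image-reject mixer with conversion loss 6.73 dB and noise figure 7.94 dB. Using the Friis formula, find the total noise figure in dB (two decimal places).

Convert to linear (a loss of L dB is a gain of −L dB): F_i = 10^(NF_i/10), G_i = 10^(G_i,dB/10)
  Stage 1: F_1 = 10^(1.01/10) = 1.262, G_1 = 10^(16.3/10) = 42.66
  Stage 2: F_2 = 10^(7.94/10) = 6.223, G_2 = 10^(−6.73/10) = 0.2123
Friis cascade:
  F = 1.262 + (6.223 − 1)/42.66 = 1.384
NF = 10 log₁₀(1.384) = 1.41 dB

1.41 dB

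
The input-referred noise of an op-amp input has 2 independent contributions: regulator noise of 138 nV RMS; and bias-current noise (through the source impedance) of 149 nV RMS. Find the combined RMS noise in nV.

Uncorrelated sources add in power (mean-square): V_tot = √(ΣV_i²)
V_tot = √[(1.38×10⁻⁷)² + (1.49×10⁻⁷)²] = 2.03×10⁻⁷ V = 203 nV

203 nV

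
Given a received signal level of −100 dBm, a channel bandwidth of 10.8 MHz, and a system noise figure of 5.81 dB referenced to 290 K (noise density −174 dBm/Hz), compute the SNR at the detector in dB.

Noise floor: N = −174 + 10 log₁₀(B) + NF
10 log₁₀(1.08×10⁷) = 70.33 dB
N = −174 + 70.33 + 5.81 = −97.86 dBm
SNR = P_sig − N = −100 − (−97.86) = −2.14 dB → −2.1 dB

−2.1 dB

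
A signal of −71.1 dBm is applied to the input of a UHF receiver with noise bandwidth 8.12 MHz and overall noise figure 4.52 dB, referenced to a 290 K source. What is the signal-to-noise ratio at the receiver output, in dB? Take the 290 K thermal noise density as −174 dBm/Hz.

Noise floor: N = −174 + 10 log₁₀(B) + NF
10 log₁₀(8.12×10⁶) = 69.1 dB
N = −174 + 69.1 + 4.52 = −100.38 dBm
SNR = P_sig − N = −71.1 − (−100.38) = 29.28 dB → 29.3 dB

29.3 dB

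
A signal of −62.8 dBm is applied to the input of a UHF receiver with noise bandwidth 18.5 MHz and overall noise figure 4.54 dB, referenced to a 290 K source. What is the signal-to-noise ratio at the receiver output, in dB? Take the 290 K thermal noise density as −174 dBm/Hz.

34.0 dB

Noise floor: N = −174 + 10 log₁₀(B) + NF
10 log₁₀(1.85×10⁷) = 72.67 dB
N = −174 + 72.67 + 4.54 = −96.79 dBm
SNR = P_sig − N = −62.8 − (−96.79) = 33.99 dB → 34.0 dB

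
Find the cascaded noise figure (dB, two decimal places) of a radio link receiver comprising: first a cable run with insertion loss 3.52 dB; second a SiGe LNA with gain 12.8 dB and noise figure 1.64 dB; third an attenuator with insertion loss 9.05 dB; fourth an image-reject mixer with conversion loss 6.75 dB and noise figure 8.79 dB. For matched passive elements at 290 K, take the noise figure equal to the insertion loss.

10.15 dB

Convert to linear (a loss of L dB is a gain of −L dB): F_i = 10^(NF_i/10), G_i = 10^(G_i,dB/10)
  Stage 1: F_1 = 10^(3.52/10) = 2.249, G_1 = 10^(−3.52/10) = 0.4446
  Stage 2: F_2 = 10^(1.64/10) = 1.459, G_2 = 10^(12.8/10) = 19.05
  Stage 3: F_3 = 10^(9.05/10) = 8.035, G_3 = 10^(−9.05/10) = 0.1245
  Stage 4: F_4 = 10^(8.79/10) = 7.568, G_4 = 10^(−6.75/10) = 0.2113
Friis cascade:
  F = 2.249 + (1.459 − 1)/0.4446 + (8.035 − 1)/8.472 + (7.568 − 1)/1.054 = 10.34
NF = 10 log₁₀(10.34) = 10.15 dB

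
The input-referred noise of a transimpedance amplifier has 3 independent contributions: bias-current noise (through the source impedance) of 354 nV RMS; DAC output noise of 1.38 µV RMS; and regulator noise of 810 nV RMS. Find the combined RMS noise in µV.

1.64 µV

Uncorrelated sources add in power (mean-square): V_tot = √(ΣV_i²)
V_tot = √[(3.54×10⁻⁷)² + (1.38×10⁻⁶)² + (8.10×10⁻⁷)²] = 1.64×10⁻⁶ V = 1.64 µV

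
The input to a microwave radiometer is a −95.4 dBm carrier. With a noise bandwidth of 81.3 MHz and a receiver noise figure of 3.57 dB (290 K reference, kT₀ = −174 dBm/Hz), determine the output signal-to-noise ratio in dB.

−4.1 dB

Noise floor: N = −174 + 10 log₁₀(B) + NF
10 log₁₀(8.13×10⁷) = 79.1 dB
N = −174 + 79.1 + 3.57 = −91.33 dBm
SNR = P_sig − N = −95.4 − (−91.33) = −4.07 dB → −4.1 dB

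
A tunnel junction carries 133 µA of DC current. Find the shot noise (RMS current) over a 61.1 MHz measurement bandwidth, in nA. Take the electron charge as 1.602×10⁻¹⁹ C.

I_n = √(2qI·B)
2qI·B = 2 × 1.602×10⁻¹⁹ × 1.33×10⁻⁴ × 6.11×10⁷ = 2.60×10⁻¹⁵ A²
I_n = √(2.60×10⁻¹⁵) = 5.10×10⁻⁸ A = 51.0 nA

51.0 nA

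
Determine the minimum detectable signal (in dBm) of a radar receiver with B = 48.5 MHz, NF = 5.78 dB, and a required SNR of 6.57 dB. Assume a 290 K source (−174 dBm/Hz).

Sensitivity = −174 + 10 log₁₀(B) + NF + SNR_min
= −174 + 76.86 + 5.78 + 6.57
= −84.79 dBm → −84.8 dBm

−84.8 dBm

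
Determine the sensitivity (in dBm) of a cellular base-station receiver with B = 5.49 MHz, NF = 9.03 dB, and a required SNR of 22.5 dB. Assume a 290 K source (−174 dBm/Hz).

Sensitivity = −174 + 10 log₁₀(B) + NF + SNR_min
= −174 + 67.4 + 9.03 + 22.5
= −75.07 dBm → −75.1 dBm

−75.1 dBm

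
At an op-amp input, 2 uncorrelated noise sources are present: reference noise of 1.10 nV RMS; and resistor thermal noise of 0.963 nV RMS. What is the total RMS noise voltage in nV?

1.46 nV

Uncorrelated sources add in power (mean-square): V_tot = √(ΣV_i²)
V_tot = √[(1.10×10⁻⁹)² + (9.63×10⁻¹⁰)²] = 1.46×10⁻⁹ V = 1.46 nV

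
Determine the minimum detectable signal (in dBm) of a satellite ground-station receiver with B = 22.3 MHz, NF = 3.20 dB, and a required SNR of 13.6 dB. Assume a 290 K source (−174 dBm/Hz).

Sensitivity = −174 + 10 log₁₀(B) + NF + SNR_min
= −174 + 73.48 + 3.20 + 13.6
= −83.72 dBm → −83.7 dBm

−83.7 dBm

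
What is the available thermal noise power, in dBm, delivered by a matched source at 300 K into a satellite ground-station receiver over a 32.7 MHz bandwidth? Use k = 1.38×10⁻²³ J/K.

−98.7 dBm

P_n = kTB = 1.38×10⁻²³ × 300 × 3.27×10⁷ = 1.35×10⁻¹³ W
In dBm: 10 log₁₀(1.35×10⁻¹³ / 10⁻³) = −98.7 dBm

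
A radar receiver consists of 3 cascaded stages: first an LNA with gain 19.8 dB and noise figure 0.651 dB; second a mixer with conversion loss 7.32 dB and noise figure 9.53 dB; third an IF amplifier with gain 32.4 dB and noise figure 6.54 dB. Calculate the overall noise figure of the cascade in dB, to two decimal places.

Convert to linear (a loss of L dB is a gain of −L dB): F_i = 10^(NF_i/10), G_i = 10^(G_i,dB/10)
  Stage 1: F_1 = 10^(0.651/10) = 1.162, G_1 = 10^(19.8/10) = 95.50
  Stage 2: F_2 = 10^(9.53/10) = 8.974, G_2 = 10^(−7.32/10) = 0.1854
  Stage 3: F_3 = 10^(6.54/10) = 4.508, G_3 = 10^(32.4/10) = 1738
Friis cascade:
  F = 1.162 + (8.974 − 1)/95.50 + (4.508 − 1)/17.70 = 1.443
NF = 10 log₁₀(1.443) = 1.59 dB

1.59 dB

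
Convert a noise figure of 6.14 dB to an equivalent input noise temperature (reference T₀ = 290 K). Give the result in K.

902 K

F = 10^(6.14/10) = 4.1115
T_e = (F − 1)·T₀ = (4.1115 − 1) × 290 = 902 K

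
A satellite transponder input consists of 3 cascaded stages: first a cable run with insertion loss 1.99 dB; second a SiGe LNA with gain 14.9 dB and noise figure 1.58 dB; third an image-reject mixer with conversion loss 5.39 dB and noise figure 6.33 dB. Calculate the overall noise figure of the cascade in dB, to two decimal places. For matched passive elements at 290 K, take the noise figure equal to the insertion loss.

Convert to linear (a loss of L dB is a gain of −L dB): F_i = 10^(NF_i/10), G_i = 10^(G_i,dB/10)
  Stage 1: F_1 = 10^(1.99/10) = 1.581, G_1 = 10^(−1.99/10) = 0.6324
  Stage 2: F_2 = 10^(1.58/10) = 1.439, G_2 = 10^(14.9/10) = 30.90
  Stage 3: F_3 = 10^(6.33/10) = 4.295, G_3 = 10^(−5.39/10) = 0.2891
Friis cascade:
  F = 1.581 + (1.439 − 1)/0.6324 + (4.295 − 1)/19.54 = 2.444
NF = 10 log₁₀(2.444) = 3.88 dB

3.88 dB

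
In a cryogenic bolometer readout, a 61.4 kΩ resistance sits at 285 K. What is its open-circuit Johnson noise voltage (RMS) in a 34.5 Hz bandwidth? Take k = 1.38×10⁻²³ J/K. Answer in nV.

V_n = √(4kTRB)
4kTRB = 4 × 1.38×10⁻²³ × 285 × 6.14×10⁴ × 3.45×10¹ = 3.33×10⁻¹⁴ V²
V_n = √(3.33×10⁻¹⁴) = 1.83×10⁻⁷ V = 183 nV

183 nV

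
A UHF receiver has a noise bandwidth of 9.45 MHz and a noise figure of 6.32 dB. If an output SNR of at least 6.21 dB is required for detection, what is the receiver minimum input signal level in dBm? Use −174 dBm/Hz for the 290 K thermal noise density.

−91.7 dBm

Sensitivity = −174 + 10 log₁₀(B) + NF + SNR_min
= −174 + 69.75 + 6.32 + 6.21
= −91.72 dBm → −91.7 dBm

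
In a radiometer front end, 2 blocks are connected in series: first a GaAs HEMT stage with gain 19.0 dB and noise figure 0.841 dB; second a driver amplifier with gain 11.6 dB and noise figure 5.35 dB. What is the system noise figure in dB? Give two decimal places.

Convert to linear (a loss of L dB is a gain of −L dB): F_i = 10^(NF_i/10), G_i = 10^(G_i,dB/10)
  Stage 1: F_1 = 10^(0.841/10) = 1.214, G_1 = 10^(19.0/10) = 79.43
  Stage 2: F_2 = 10^(5.35/10) = 3.428, G_2 = 10^(11.6/10) = 14.45
Friis cascade:
  F = 1.214 + (3.428 − 1)/79.43 = 1.244
NF = 10 log₁₀(1.244) = 0.95 dB

0.95 dB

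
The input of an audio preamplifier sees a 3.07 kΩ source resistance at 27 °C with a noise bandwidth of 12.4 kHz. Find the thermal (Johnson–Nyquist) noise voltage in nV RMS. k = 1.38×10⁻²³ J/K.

T = 27 °C + 273.15 = 300.15 K
V_n = √(4kTRB)
4kTRB = 4 × 1.38×10⁻²³ × 300.15 × 3.07×10³ × 1.24×10⁴ = 6.31×10⁻¹³ V²
V_n = √(6.31×10⁻¹³) = 7.94×10⁻⁷ V = 794 nV

794 nV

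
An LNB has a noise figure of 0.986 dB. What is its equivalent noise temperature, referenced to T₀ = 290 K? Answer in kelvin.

F = 10^(0.986/10) = 1.25487
T_e = (F − 1)·T₀ = (1.25487 − 1) × 290 = 73.9 K

73.9 K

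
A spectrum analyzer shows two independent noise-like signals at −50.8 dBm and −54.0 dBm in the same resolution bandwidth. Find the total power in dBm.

Convert to linear, add, convert back:
P₁ = 8.32×10⁻⁹ W, P₂ = 3.98×10⁻⁹ W
P_tot = 1.23×10⁻⁸ W → 10 log₁₀(P_tot / 10⁻³) = −49.1 dBm

−49.1 dBm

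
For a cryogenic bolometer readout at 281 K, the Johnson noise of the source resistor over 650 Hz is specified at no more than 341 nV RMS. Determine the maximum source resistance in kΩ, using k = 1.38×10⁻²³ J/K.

11.5 kΩ

Johnson–Nyquist: V_n = √(4kTRB) ⇒ R = V_n² / (4kTB)
4kTB = 4 × 1.38×10⁻²³ × 281 × 6.50×10² = 1.01×10⁻¹⁷
R = (3.41×10⁻⁷)² / 1.01×10⁻¹⁷ = 1.15×10⁴ Ω = 11.5 kΩ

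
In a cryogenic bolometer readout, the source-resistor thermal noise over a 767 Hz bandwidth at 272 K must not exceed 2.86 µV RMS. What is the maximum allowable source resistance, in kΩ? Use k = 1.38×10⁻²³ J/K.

Johnson–Nyquist: V_n = √(4kTRB) ⇒ R = V_n² / (4kTB)
4kTB = 4 × 1.38×10⁻²³ × 272 × 7.67×10² = 1.15×10⁻¹⁷
R = (2.86×10⁻⁶)² / 1.15×10⁻¹⁷ = 7.10×10⁵ Ω = 710 kΩ

710 kΩ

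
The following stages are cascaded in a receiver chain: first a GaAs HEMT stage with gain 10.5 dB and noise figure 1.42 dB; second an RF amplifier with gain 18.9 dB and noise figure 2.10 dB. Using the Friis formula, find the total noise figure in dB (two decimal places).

Convert to linear (a loss of L dB is a gain of −L dB): F_i = 10^(NF_i/10), G_i = 10^(G_i,dB/10)
  Stage 1: F_1 = 10^(1.42/10) = 1.387, G_1 = 10^(10.5/10) = 11.22
  Stage 2: F_2 = 10^(2.10/10) = 1.622, G_2 = 10^(18.9/10) = 77.62
Friis cascade:
  F = 1.387 + (1.622 − 1)/11.22 = 1.442
NF = 10 log₁₀(1.442) = 1.59 dB

1.59 dB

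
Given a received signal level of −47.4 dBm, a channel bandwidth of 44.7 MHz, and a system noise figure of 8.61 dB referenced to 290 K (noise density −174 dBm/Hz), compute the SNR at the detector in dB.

Noise floor: N = −174 + 10 log₁₀(B) + NF
10 log₁₀(4.47×10⁷) = 76.5 dB
N = −174 + 76.5 + 8.61 = −88.89 dBm
SNR = P_sig − N = −47.4 − (−88.89) = 41.49 dB → 41.5 dB

41.5 dB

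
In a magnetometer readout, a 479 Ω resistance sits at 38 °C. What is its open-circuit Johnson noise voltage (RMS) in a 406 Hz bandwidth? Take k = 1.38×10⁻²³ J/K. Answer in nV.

57.8 nV

T = 38 °C + 273.15 = 311.15 K
V_n = √(4kTRB)
4kTRB = 4 × 1.38×10⁻²³ × 311.15 × 4.79×10² × 4.06×10² = 3.34×10⁻¹⁵ V²
V_n = √(3.34×10⁻¹⁵) = 5.78×10⁻⁸ V = 57.8 nV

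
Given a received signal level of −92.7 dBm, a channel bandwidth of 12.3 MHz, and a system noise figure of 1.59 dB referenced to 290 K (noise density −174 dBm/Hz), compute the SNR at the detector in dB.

Noise floor: N = −174 + 10 log₁₀(B) + NF
10 log₁₀(1.23×10⁷) = 70.9 dB
N = −174 + 70.9 + 1.59 = −101.51 dBm
SNR = P_sig − N = −92.7 − (−101.51) = 8.81 dB → 8.8 dB

8.8 dB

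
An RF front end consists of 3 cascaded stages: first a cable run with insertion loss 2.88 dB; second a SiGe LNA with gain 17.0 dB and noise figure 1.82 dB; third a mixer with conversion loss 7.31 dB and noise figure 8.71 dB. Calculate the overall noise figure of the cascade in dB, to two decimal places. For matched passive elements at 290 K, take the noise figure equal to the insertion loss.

5.05 dB

Convert to linear (a loss of L dB is a gain of −L dB): F_i = 10^(NF_i/10), G_i = 10^(G_i,dB/10)
  Stage 1: F_1 = 10^(2.88/10) = 1.941, G_1 = 10^(−2.88/10) = 0.5152
  Stage 2: F_2 = 10^(1.82/10) = 1.521, G_2 = 10^(17.0/10) = 50.12
  Stage 3: F_3 = 10^(8.71/10) = 7.430, G_3 = 10^(−7.31/10) = 0.1858
Friis cascade:
  F = 1.941 + (1.521 − 1)/0.5152 + (7.430 − 1)/25.82 = 3.200
NF = 10 log₁₀(3.200) = 5.05 dB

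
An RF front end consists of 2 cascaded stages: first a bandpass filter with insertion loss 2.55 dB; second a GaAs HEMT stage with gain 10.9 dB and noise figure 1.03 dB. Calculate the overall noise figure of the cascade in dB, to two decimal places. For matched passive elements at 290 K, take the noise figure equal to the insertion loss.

Convert to linear (a loss of L dB is a gain of −L dB): F_i = 10^(NF_i/10), G_i = 10^(G_i,dB/10)
  Stage 1: F_1 = 10^(2.55/10) = 1.799, G_1 = 10^(−2.55/10) = 0.5559
  Stage 2: F_2 = 10^(1.03/10) = 1.268, G_2 = 10^(10.9/10) = 12.30
Friis cascade:
  F = 1.799 + (1.268 − 1)/0.5559 = 2.280
NF = 10 log₁₀(2.280) = 3.58 dB

3.58 dB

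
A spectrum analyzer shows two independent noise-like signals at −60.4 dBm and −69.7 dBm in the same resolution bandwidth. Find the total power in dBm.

Convert to linear, add, convert back:
P₁ = 9.12×10⁻¹⁰ W, P₂ = 1.07×10⁻¹⁰ W
P_tot = 1.02×10⁻⁹ W → 10 log₁₀(P_tot / 10⁻³) = −59.9 dBm

−59.9 dBm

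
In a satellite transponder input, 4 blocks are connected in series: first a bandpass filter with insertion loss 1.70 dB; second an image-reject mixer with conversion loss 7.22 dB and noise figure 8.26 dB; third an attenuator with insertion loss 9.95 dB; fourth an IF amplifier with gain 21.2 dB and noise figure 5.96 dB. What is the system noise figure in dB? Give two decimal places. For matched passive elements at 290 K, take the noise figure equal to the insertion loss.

Convert to linear (a loss of L dB is a gain of −L dB): F_i = 10^(NF_i/10), G_i = 10^(G_i,dB/10)
  Stage 1: F_1 = 10^(1.70/10) = 1.479, G_1 = 10^(−1.70/10) = 0.6761
  Stage 2: F_2 = 10^(8.26/10) = 6.699, G_2 = 10^(−7.22/10) = 0.1897
  Stage 3: F_3 = 10^(9.95/10) = 9.886, G_3 = 10^(−9.95/10) = 0.1012
  Stage 4: F_4 = 10^(5.96/10) = 3.945, G_4 = 10^(21.2/10) = 131.8
Friis cascade:
  F = 1.479 + (6.699 − 1)/0.6761 + (9.886 − 1)/0.1282 + (3.945 − 1)/0.01297 = 306.2
NF = 10 log₁₀(306.2) = 24.86 dB

24.86 dB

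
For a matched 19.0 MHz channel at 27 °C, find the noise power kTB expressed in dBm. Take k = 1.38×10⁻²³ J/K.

−101.0 dBm

T = 27 °C + 273.15 = 300.15 K
P_n = kTB = 1.38×10⁻²³ × 300.15 × 1.90×10⁷ = 7.87×10⁻¹⁴ W
In dBm: 10 log₁₀(7.87×10⁻¹⁴ / 10⁻³) = −101.0 dBm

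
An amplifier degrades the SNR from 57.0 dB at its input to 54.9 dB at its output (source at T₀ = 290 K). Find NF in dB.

2.1 dB

NF (dB) = SNR_in(dB) − SNR_out(dB) when the source is at T₀
NF = 57.0 − 54.9 = 2.1 dB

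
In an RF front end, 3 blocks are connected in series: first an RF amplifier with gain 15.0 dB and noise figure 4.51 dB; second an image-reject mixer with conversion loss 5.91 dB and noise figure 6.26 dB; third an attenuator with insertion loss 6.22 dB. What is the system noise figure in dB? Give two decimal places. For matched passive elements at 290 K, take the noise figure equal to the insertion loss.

Convert to linear (a loss of L dB is a gain of −L dB): F_i = 10^(NF_i/10), G_i = 10^(G_i,dB/10)
  Stage 1: F_1 = 10^(4.51/10) = 2.825, G_1 = 10^(15.0/10) = 31.62
  Stage 2: F_2 = 10^(6.26/10) = 4.227, G_2 = 10^(−5.91/10) = 0.2564
  Stage 3: F_3 = 10^(6.22/10) = 4.188, G_3 = 10^(−6.22/10) = 0.2388
Friis cascade:
  F = 2.825 + (4.227 − 1)/31.62 + (4.188 − 1)/8.110 = 3.320
NF = 10 log₁₀(3.320) = 5.21 dB

5.21 dB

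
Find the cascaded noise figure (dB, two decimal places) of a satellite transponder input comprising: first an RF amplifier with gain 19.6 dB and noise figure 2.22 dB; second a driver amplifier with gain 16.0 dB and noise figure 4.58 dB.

2.27 dB

Convert to linear (a loss of L dB is a gain of −L dB): F_i = 10^(NF_i/10), G_i = 10^(G_i,dB/10)
  Stage 1: F_1 = 10^(2.22/10) = 1.667, G_1 = 10^(19.6/10) = 91.20
  Stage 2: F_2 = 10^(4.58/10) = 2.871, G_2 = 10^(16.0/10) = 39.81
Friis cascade:
  F = 1.667 + (2.871 − 1)/91.20 = 1.688
NF = 10 log₁₀(1.688) = 2.27 dB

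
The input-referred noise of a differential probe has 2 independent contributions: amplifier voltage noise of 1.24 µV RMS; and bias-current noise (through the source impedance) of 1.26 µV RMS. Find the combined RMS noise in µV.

Uncorrelated sources add in power (mean-square): V_tot = √(ΣV_i²)
V_tot = √[(1.24×10⁻⁶)² + (1.26×10⁻⁶)²] = 1.77×10⁻⁶ V = 1.77 µV

1.77 µV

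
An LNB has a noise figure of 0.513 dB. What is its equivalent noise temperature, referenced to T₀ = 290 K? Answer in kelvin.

F = 10^(0.513/10) = 1.12538
T_e = (F − 1)·T₀ = (1.12538 − 1) × 290 = 36.4 K

36.4 K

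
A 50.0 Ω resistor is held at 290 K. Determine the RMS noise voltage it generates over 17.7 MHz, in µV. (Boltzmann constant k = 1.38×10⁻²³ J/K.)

3.76 µV

V_n = √(4kTRB)
4kTRB = 4 × 1.38×10⁻²³ × 290 × 5.00×10¹ × 1.77×10⁷ = 1.42×10⁻¹¹ V²
V_n = √(1.42×10⁻¹¹) = 3.76×10⁻⁶ V = 3.76 µV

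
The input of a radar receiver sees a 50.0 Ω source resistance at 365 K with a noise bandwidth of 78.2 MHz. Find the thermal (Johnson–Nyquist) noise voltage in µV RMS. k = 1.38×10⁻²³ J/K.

V_n = √(4kTRB)
4kTRB = 4 × 1.38×10⁻²³ × 365 × 5.00×10¹ × 7.82×10⁷ = 7.88×10⁻¹¹ V²
V_n = √(7.88×10⁻¹¹) = 8.88×10⁻⁶ V = 8.88 µV

8.88 µV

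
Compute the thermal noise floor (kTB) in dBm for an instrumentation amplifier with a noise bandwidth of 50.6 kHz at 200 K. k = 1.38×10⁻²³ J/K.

P_n = kTB = 1.38×10⁻²³ × 200 × 5.06×10⁴ = 1.40×10⁻¹⁶ W
In dBm: 10 log₁₀(1.40×10⁻¹⁶ / 10⁻³) = −128.5 dBm

−128.5 dBm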